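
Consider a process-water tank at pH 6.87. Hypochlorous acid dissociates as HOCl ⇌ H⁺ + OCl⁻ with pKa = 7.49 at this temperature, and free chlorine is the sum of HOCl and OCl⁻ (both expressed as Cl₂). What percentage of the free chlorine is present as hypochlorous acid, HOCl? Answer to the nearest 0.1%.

80.7%

[OCl⁻]/[HOCl] = 10^(pH − pKa) = 10^(6.87 − 7.49) = 10^-0.62 = 0.2399.
Fraction as HOCl = 1 / (1 + 0.2399) = 0.8065.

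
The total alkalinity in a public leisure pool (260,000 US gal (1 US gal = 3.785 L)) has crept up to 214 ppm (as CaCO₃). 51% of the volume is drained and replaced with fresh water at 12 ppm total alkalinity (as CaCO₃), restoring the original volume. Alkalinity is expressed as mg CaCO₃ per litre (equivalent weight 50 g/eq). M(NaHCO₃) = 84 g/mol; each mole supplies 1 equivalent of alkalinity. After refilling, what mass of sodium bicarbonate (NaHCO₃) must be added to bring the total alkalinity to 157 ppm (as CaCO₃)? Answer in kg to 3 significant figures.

76.1 kg

Volume: 260,000 US gal × 3.785 L/gal = 984,100 L.
After draining 51% and refilling: 214 × 0.49 + 12 × 0.51 = 110.98 ppm.
Deficit to target: 157 − 110.98 = 46.02 mg/L.
As CaCO₃: 46.02 mg/L × 984,100 L = 45,290 g; ÷ 50 g/eq ÷ 1 = 905.8 mol NaHCO₃.
Mass: 905.8 × 84 = 76,080 g.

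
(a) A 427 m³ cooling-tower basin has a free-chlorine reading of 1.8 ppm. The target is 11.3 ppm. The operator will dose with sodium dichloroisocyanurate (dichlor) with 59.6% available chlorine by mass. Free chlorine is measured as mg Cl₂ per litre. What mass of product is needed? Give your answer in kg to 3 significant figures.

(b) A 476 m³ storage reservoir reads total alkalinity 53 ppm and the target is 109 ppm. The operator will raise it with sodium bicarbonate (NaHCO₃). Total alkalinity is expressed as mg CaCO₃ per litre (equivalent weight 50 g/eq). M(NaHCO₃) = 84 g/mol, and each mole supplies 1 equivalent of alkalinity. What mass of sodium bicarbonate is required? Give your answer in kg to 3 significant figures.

(a) 6.81 kg; (b) 44.8 kg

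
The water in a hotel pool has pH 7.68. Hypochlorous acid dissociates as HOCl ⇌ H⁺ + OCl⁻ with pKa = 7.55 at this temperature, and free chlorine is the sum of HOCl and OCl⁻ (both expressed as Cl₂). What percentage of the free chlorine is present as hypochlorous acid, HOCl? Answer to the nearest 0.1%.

42.6%

[OCl⁻]/[HOCl] = 10^(pH − pKa) = 10^(7.68 − 7.55) = 10^0.13 = 1.349.
Fraction as HOCl = 1 / (1 + 1.349) = 0.4257.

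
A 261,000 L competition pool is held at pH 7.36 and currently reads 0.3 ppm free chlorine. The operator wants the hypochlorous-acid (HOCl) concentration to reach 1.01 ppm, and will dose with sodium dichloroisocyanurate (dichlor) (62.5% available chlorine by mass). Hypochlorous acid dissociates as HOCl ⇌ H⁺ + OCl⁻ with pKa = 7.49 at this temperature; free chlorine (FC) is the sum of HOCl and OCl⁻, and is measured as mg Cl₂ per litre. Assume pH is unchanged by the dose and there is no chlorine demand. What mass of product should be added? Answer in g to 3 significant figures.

609 g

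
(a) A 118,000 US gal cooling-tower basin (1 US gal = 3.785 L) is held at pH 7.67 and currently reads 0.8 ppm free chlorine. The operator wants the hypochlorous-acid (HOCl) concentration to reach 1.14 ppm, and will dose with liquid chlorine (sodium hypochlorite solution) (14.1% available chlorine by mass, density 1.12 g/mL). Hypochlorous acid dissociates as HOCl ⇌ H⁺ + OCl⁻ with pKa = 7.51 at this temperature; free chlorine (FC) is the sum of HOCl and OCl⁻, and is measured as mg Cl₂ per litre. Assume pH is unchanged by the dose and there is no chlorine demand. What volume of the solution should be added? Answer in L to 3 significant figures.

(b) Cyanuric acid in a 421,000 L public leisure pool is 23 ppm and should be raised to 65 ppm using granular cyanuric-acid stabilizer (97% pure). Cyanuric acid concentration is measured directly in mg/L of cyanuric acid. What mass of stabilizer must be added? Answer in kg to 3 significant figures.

(a) 5.62 L; (b) 18.2 kg

(a) Volume: 118,000 US gal × 3.785 L/gal = 446,630 L.
(a) [OCl⁻]/[HOCl] = 10^(pH − pKa) = 10^(7.67 − 7.51) = 1.445; fraction as HOCl = 1/(1 + 1.445) = 0.4089.
(a) Free chlorine required for 1.14 ppm HOCl: 1.14 / 0.4089 = 2.788 ppm.
(a) FC to add: 2.788 − 0.8 = 1.988 mg/L as Cl₂.
(a) Cl₂ equivalent: 1.988 mg/L × 446,630 L = 887.8 g.
(a) Product at 14.1% available Cl: 887.8 / 0.141 = 6297 g.
(a) Volume: 6297 g ÷ 1.12 g/mL = 5622 mL.

(b) CYA to add: (65 − 23) = 42 mg/L × 421,000 L = 17,680 g cyanuric acid.
(b) At 97% purity: 17,680 / 0.97 = 18,230 g product.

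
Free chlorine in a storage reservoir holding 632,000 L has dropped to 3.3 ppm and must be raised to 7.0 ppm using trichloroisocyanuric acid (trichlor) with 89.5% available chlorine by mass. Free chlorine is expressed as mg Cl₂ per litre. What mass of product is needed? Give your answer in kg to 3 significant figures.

Chlorine deficit: 7.0 − 3.3 = 3.7 ppm = 3.7 mg/L as Cl₂.
Cl₂ equivalent needed: 3.7 mg/L × 632,000 L = 2,338,000 mg = 2338 g.
Product at 89.5% available chlorine: 2338 / 0.895 = 2613 g.

2.61 kg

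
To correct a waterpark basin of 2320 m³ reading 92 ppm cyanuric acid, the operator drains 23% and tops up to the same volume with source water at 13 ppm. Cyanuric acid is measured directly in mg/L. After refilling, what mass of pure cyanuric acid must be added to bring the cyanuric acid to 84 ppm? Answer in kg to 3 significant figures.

Volume: 2320 m³ = 2,320,000 L.
After draining 23% and refilling: 92 × 0.77 + 13 × 0.23 = 73.83 ppm.
Deficit to target: 84 − 73.83 = 10.17 mg/L.
Mass: 10.17 mg/L × 2,320,000 L = 23,590 g cyanuric acid.

23.6 kg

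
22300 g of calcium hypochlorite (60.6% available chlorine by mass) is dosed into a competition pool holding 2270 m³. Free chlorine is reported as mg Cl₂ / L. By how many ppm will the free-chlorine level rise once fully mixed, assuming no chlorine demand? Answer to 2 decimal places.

Volume: 2270 m³ = 2,270,000 L.
Available chlorine delivered: 22,300 g × 0.606 = 13,510 g as Cl₂.
Concentration rise: 13,510 g / 2,270,000 L = 5.953 mg/L = 5.95 ppm.

5.95 ppm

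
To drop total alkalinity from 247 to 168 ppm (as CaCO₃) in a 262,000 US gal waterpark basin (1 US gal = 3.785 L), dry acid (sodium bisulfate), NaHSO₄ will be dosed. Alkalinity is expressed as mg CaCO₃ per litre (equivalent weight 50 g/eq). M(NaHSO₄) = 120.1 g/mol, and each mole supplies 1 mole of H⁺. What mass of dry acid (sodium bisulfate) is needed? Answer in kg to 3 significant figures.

188 kg

Volume: 262,000 US gal × 3.785 L/gal = 991,670 L.
Alkalinity to neutralize: (247 − 168) = 79 mg/L as CaCO₃ × 991,670 L = 78,340 g as CaCO₃.
Equivalents of H⁺ required: 78,340 ÷ 50 g/eq = 1567 eq = 1567 mol NaHSO₄.
Mass of NaHSO₄: 1567 × 120.1 = 188,200 g.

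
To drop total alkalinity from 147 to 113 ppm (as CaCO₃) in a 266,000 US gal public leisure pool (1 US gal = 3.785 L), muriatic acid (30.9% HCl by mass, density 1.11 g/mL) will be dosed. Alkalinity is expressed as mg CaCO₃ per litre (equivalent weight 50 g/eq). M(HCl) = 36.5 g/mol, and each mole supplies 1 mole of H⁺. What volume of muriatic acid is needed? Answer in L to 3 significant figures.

Volume: 266,000 US gal × 3.785 L/gal = 1,006,810 L.
Alkalinity to neutralize: (147 − 113) = 34 mg/L as CaCO₃ × 1,006,810 L = 34,230 g as CaCO₃.
Equivalents of H⁺ required: 34,230 ÷ 50 g/eq = 684.6 eq = 684.6 mol HCl.
Mass of HCl: 684.6 × 36.5 = 24,990 g.
Mass of 30.9% solution: 24,990 / 0.309 = 80,870 g.
Volume: 80,870 g ÷ 1.11 g/mL = 72,860 mL.

72.9 L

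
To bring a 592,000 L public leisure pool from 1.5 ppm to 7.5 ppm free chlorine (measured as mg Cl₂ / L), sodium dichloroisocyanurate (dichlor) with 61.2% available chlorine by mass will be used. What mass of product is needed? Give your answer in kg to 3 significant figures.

5.80 kg

Chlorine deficit: 7.5 − 1.5 = 6 ppm = 6 mg/L as Cl₂.
Cl₂ equivalent needed: 6 mg/L × 592,000 L = 3,552,000 mg = 3552 g.
Product at 61.2% available chlorine: 3552 / 0.612 = 5804 g.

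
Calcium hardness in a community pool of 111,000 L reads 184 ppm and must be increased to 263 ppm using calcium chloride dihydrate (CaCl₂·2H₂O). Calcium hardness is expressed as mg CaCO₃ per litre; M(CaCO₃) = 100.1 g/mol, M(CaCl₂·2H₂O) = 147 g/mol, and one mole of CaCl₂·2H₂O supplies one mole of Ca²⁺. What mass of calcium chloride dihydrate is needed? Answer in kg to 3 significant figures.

12.9 kg

Hardness to add: (263 − 184) = 79 mg/L as CaCO₃ × 111,000 L = 8769 g as CaCO₃.
Moles of Ca²⁺ (1 mol Ca²⁺ ≡ 1 mol CaCO₃): 8769 / 100.1 g/mol = 87.6 mol.
Mass of CaCl₂·2H₂O: 87.6 × 147 = 12,880 g.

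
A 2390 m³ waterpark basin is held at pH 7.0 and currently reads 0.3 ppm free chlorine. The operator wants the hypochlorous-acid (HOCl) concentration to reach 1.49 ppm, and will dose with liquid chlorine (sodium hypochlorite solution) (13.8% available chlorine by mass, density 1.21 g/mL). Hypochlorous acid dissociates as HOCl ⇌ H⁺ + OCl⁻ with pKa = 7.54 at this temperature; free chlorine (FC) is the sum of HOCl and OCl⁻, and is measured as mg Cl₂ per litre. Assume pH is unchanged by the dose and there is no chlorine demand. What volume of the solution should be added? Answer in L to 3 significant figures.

Volume: 2390 m³ = 2,390,000 L.
[OCl⁻]/[HOCl] = 10^(pH − pKa) = 10^(7.0 − 7.54) = 0.2884; fraction as HOCl = 1/(1 + 0.2884) = 0.7762.
Free chlorine required for 1.49 ppm HOCl: 1.49 / 0.7762 = 1.92 ppm.
FC to add: 1.92 − 0.3 = 1.62 mg/L as Cl₂.
Cl₂ equivalent: 1.62 mg/L × 2,390,000 L = 3871 g.
Product at 13.8% available Cl: 3871 / 0.138 = 28,050 g.
Volume: 28,050 g ÷ 1.21 g/mL = 23,180 mL.

23.2 L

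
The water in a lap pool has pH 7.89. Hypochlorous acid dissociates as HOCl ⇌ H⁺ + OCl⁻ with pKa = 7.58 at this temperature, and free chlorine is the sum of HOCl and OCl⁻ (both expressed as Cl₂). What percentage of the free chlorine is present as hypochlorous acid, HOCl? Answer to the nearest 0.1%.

[OCl⁻]/[HOCl] = 10^(pH − pKa) = 10^(7.89 − 7.58) = 10^0.31 = 2.042.
Fraction as HOCl = 1 / (1 + 2.042) = 0.3288.

32.9%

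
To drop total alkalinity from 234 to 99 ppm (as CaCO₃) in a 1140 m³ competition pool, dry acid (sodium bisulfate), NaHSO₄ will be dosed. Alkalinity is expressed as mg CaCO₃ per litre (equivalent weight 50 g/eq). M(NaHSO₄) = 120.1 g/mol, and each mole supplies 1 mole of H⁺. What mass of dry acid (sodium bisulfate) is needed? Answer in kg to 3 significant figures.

Volume: 1140 m³ = 1,140,000 L.
Alkalinity to neutralize: (234 − 99) = 135 mg/L as CaCO₃ × 1,140,000 L = 153,900 g as CaCO₃.
Equivalents of H⁺ required: 153,900 ÷ 50 g/eq = 3078 eq = 3078 mol NaHSO₄.
Mass of NaHSO₄: 3078 × 120.1 = 369,700 g.

370 kg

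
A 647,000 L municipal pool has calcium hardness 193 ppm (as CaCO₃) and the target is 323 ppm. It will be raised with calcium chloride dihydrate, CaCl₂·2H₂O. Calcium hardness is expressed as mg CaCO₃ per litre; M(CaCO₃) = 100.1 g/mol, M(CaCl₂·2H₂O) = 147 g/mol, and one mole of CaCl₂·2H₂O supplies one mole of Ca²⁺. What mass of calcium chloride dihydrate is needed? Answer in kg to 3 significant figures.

124 kg

Hardness to add: (323 − 193) = 130 mg/L as CaCO₃ × 647,000 L = 84,110 g as CaCO₃.
Moles of Ca²⁺ (1 mol Ca²⁺ ≡ 1 mol CaCO₃): 84,110 / 100.1 g/mol = 840.3 mol.
Mass of CaCl₂·2H₂O: 840.3 × 147 = 123,500 g.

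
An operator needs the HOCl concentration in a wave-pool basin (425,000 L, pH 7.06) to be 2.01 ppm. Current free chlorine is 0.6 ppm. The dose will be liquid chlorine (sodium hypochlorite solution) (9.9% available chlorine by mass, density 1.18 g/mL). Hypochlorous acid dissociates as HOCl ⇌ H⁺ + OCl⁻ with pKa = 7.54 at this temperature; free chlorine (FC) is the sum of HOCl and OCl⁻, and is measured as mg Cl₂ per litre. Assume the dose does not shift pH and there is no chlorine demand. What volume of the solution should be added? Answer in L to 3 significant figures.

7.55 L

[OCl⁻]/[HOCl] = 10^(pH − pKa) = 10^(7.06 − 7.54) = 0.3311; fraction as HOCl = 1/(1 + 0.3311) = 0.7512.
Free chlorine required for 2.01 ppm HOCl: 2.01 / 0.7512 = 2.676 ppm.
FC to add: 2.676 − 0.6 = 2.076 mg/L as Cl₂.
Cl₂ equivalent: 2.076 mg/L × 425,000 L = 882.1 g.
Product at 9.9% available Cl: 882.1 / 0.099 = 8910 g.
Volume: 8910 g ÷ 1.18 g/mL = 7551 mL.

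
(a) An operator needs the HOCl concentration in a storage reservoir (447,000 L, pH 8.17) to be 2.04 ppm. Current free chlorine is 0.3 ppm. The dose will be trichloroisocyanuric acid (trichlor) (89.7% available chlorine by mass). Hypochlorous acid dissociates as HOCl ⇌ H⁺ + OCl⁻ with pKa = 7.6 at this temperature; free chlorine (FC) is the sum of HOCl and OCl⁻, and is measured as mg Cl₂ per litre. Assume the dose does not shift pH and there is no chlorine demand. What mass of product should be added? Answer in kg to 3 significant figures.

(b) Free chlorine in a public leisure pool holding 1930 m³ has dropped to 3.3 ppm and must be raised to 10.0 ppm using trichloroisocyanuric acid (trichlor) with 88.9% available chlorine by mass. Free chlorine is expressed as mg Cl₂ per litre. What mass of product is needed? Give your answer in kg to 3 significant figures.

(a) [OCl⁻]/[HOCl] = 10^(pH − pKa) = 10^(8.17 − 7.6) = 3.715; fraction as HOCl = 1/(1 + 3.715) = 0.2121.
(a) Free chlorine required for 2.04 ppm HOCl: 2.04 / 0.2121 = 9.619 ppm.
(a) FC to add: 9.619 − 0.3 = 9.319 mg/L as Cl₂.
(a) Cl₂ equivalent: 9.319 mg/L × 447,000 L = 4166 g.
(a) Product at 89.7% available Cl: 4166 / 0.897 = 4644 g.

(b) Volume: 1930 m³ = 1,930,000 L.
(b) Chlorine deficit: 10.0 − 3.3 = 6.7 ppm = 6.7 mg/L as Cl₂.
(b) Cl₂ equivalent needed: 6.7 mg/L × 1,930,000 L = 12,930,000 mg = 12,930 g.
(b) Product at 88.9% available chlorine: 12,930 / 0.889 = 14,550 g.

(a) 4.64 kg; (b) 14.5 kg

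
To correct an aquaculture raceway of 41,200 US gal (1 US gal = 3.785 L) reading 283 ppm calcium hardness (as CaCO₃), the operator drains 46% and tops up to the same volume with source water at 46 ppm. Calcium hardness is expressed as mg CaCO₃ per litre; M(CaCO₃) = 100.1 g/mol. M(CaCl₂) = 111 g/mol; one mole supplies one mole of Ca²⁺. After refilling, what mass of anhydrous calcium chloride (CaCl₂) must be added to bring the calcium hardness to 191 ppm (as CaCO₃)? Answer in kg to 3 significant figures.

2.94 kg

Volume: 41,200 US gal × 3.785 L/gal = 155,942 L.
After draining 46% and refilling: 283 × 0.54 + 46 × 0.46 = 173.98 ppm.
Deficit to target: 191 − 173.98 = 17.02 mg/L.
As CaCO₃: 17.02 mg/L × 155,942 L = 2654 g; ÷ 100.1 = 26.51 mol Ca²⁺.
Mass: 26.51 × 111 = 2943 g.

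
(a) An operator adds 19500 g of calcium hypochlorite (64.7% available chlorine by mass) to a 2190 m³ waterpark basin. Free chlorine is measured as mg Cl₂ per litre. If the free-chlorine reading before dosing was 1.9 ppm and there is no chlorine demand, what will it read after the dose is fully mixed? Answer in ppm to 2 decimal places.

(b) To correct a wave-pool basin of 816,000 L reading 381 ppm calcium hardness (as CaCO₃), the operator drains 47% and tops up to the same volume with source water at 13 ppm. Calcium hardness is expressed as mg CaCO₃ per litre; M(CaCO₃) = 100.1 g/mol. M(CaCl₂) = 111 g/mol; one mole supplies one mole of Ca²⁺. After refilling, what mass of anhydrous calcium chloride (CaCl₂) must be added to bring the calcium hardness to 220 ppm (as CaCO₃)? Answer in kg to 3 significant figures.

(a) 7.66 ppm; (b) 10.8 kg

(a) Volume: 2190 m³ = 2,190,000 L.
(a) Available chlorine delivered: 19,500 g × 0.647 = 12,620 g as Cl₂.
(a) Concentration rise: 12,620 g / 2,190,000 L = 5.761 mg/L = 5.76 ppm.
(a) Final FC: 1.9 + 5.76 = 7.66 ppm.

(b) After draining 47% and refilling: 381 × 0.53 + 13 × 0.47 = 208.04 ppm.
(b) Deficit to target: 220 − 208.04 = 11.96 mg/L.
(b) As CaCO₃: 11.96 mg/L × 816,000 L = 9759 g; ÷ 100.1 = 97.5 mol Ca²⁺.
(b) Mass: 97.5 × 111 = 10,820 g.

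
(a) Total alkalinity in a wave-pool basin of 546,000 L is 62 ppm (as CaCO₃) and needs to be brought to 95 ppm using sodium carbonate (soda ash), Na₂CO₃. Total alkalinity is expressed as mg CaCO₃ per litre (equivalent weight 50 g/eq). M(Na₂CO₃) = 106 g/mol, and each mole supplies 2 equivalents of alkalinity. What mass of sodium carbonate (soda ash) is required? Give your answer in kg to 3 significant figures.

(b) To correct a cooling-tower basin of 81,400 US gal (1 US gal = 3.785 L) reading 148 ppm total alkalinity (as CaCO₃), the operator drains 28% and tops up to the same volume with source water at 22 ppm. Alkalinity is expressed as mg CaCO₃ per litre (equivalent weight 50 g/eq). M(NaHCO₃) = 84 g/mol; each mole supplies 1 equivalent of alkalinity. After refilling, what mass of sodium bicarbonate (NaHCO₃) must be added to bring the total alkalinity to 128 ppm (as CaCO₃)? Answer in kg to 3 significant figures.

(a) 19.1 kg; (b) 7.91 kg

(a) Alkalinity to add: (95 − 62) = 33 mg/L as CaCO₃ × 546,000 L = 18,020 g as CaCO₃.
(a) Equivalents: 18,020 g ÷ 50 g/eq = 360.4 eq.
(a) Each mole of Na₂CO₃ supplies 2 eq, so 360.4 / 2 = 180.2 mol.
(a) Mass: 180.2 mol × 106 g/mol = 19,100 g.

(b) Volume: 81,400 US gal × 3.785 L/gal = 308,099 L.
(b) After draining 28% and refilling: 148 × 0.72 + 22 × 0.28 = 112.72 ppm.
(b) Deficit to target: 128 − 112.72 = 15.28 mg/L.
(b) As CaCO₃: 15.28 mg/L × 308,099 L = 4708 g; ÷ 50 g/eq ÷ 1 = 94.16 mol NaHCO₃.
(b) Mass: 94.16 × 84 = 7909 g.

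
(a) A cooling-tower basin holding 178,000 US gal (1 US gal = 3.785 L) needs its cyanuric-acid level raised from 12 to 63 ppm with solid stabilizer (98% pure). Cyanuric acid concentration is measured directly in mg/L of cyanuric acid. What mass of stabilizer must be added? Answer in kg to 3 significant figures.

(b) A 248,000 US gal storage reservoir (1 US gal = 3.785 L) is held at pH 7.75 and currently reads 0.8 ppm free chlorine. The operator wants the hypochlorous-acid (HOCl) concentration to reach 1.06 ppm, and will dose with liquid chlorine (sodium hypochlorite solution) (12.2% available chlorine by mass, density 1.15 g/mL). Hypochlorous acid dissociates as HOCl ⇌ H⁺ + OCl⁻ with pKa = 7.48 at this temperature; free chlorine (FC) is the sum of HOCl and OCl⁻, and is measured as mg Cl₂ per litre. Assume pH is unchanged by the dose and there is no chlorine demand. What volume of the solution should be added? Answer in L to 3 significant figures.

(a) Volume: 178,000 US gal × 3.785 L/gal = 673,730 L.
(a) CYA to add: (63 − 12) = 51 mg/L × 673,730 L = 34,360 g cyanuric acid.
(a) At 98% purity: 34,360 / 0.98 = 35,060 g product.

(b) Volume: 248,000 US gal × 3.785 L/gal = 938,680 L.
(b) [OCl⁻]/[HOCl] = 10^(pH − pKa) = 10^(7.75 − 7.48) = 1.862; fraction as HOCl = 1/(1 + 1.862) = 0.3494.
(b) Free chlorine required for 1.06 ppm HOCl: 1.06 / 0.3494 = 3.034 ppm.
(b) FC to add: 3.034 − 0.8 = 2.234 mg/L as Cl₂.
(b) Cl₂ equivalent: 2.234 mg/L × 938,680 L = 2097 g.
(b) Product at 12.2% available Cl: 2097 / 0.122 = 17,190 g.
(b) Volume: 17,190 g ÷ 1.15 g/mL = 14,950 mL.

(a) 35.1 kg; (b) 14.9 L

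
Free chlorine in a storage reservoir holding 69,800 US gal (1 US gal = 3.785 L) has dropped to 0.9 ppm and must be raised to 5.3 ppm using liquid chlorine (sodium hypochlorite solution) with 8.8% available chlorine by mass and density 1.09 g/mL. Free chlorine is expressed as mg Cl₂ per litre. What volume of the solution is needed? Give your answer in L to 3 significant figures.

12.1 L

Volume: 69,800 US gal × 3.785 L/gal = 264,193 L.
Chlorine deficit: 5.3 − 0.9 = 4.4 ppm = 4.4 mg/L as Cl₂.
Cl₂ equivalent needed: 4.4 mg/L × 264,193 L = 1,162,000 mg = 1162 g.
Product at 8.8% available chlorine: 1162 / 0.088 = 13,210 g.
Volume at density 1.09 g/mL: 13,210 g ÷ 1.09 g/mL = 12,120 mL.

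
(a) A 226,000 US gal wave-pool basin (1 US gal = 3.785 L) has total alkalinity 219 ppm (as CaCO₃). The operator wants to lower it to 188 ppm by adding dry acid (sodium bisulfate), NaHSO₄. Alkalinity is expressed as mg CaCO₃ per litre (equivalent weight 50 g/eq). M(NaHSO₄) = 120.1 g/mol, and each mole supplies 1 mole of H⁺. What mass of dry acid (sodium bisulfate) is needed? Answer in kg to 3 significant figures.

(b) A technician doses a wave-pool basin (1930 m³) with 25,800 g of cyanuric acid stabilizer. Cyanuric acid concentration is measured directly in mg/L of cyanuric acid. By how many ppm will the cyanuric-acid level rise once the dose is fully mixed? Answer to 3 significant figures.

(a) 63.7 kg; (b) 13.4 ppm

(a) Volume: 226,000 US gal × 3.785 L/gal = 855,410 L.
(a) Alkalinity to neutralize: (219 − 188) = 31 mg/L as CaCO₃ × 855,410 L = 26,520 g as CaCO₃.
(a) Equivalents of H⁺ required: 26,520 ÷ 50 g/eq = 530.4 eq = 530.4 mol NaHSO₄.
(a) Mass of NaHSO₄: 530.4 × 120.1 = 63,700 g.

(b) Volume: 1930 m³ = 1,930,000 L.
(b) Rise: 25,800 g / 1,930,000 L × 1000 = 13.37 mg/L.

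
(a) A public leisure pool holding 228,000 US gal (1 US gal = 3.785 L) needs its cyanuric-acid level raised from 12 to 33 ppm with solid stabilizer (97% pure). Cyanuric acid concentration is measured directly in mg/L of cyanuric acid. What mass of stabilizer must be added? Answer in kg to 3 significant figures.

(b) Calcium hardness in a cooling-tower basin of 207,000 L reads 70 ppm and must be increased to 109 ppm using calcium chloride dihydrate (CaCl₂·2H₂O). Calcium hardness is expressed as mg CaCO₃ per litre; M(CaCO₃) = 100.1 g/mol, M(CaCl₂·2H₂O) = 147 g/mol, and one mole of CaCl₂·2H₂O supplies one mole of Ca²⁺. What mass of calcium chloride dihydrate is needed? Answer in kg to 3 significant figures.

(a) Volume: 228,000 US gal × 3.785 L/gal = 862,980 L.
(a) CYA to add: (33 − 12) = 21 mg/L × 862,980 L = 18,120 g cyanuric acid.
(a) At 97% purity: 18,120 / 0.97 = 18,680 g product.

(b) Hardness to add: (109 − 70) = 39 mg/L as CaCO₃ × 207,000 L = 8073 g as CaCO₃.
(b) Moles of Ca²⁺ (1 mol Ca²⁺ ≡ 1 mol CaCO₃): 8073 / 100.1 g/mol = 80.65 mol.
(b) Mass of CaCl₂·2H₂O: 80.65 × 147 = 11,860 g.

(a) 18.7 kg; (b) 11.9 kg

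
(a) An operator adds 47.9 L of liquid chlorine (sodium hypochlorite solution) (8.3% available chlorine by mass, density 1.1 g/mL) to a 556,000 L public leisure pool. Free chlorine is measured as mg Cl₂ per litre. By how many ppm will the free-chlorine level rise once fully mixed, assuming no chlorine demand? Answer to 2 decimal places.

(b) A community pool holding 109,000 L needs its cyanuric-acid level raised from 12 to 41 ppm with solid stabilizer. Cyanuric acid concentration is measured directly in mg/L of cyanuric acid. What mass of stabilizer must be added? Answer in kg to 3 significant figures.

(a) 7.87 ppm; (b) 3.16 kg

(a) Mass of solution: 47.9 L × 1000 mL/L × 1.1 g/mL = 52,690 g.
(a) Available chlorine delivered: 52,690 g × 0.083 = 4373 g as Cl₂.
(a) Concentration rise: 4373 g / 556,000 L = 7.866 mg/L = 7.87 ppm.

(b) CYA to add: (41 − 12) = 29 mg/L × 109,000 L = 3161 g cyanuric acid.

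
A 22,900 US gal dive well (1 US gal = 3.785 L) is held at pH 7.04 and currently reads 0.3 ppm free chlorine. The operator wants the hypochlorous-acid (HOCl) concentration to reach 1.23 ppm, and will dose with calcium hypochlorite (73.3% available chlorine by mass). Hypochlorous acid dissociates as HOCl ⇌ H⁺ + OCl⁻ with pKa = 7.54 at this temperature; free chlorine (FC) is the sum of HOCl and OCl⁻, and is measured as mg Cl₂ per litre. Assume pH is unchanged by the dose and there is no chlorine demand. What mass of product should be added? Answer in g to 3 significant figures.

156 g

Volume: 22,900 US gal × 3.785 L/gal = 86,676 L.
[OCl⁻]/[HOCl] = 10^(pH − pKa) = 10^(7.04 − 7.54) = 0.3162; fraction as HOCl = 1/(1 + 0.3162) = 0.7597.
Free chlorine required for 1.23 ppm HOCl: 1.23 / 0.7597 = 1.619 ppm.
FC to add: 1.619 − 0.3 = 1.319 mg/L as Cl₂.
Cl₂ equivalent: 1.319 mg/L × 86,676 L = 114.3 g.
Product at 73.3% available Cl: 114.3 / 0.733 = 156 g.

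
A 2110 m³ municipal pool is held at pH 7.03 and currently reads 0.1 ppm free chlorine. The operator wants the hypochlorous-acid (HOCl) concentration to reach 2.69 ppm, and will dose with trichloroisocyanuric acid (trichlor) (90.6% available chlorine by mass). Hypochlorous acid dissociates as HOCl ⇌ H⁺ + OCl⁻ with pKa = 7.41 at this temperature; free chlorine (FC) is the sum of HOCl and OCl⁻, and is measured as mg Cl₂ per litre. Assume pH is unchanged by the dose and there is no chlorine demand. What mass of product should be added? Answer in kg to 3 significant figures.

Volume: 2110 m³ = 2,110,000 L.
[OCl⁻]/[HOCl] = 10^(pH − pKa) = 10^(7.03 − 7.41) = 0.4169; fraction as HOCl = 1/(1 + 0.4169) = 0.7058.
Free chlorine required for 2.69 ppm HOCl: 2.69 / 0.7058 = 3.811 ppm.
FC to add: 3.811 − 0.1 = 3.711 mg/L as Cl₂.
Cl₂ equivalent: 3.711 mg/L × 2,110,000 L = 7831 g.
Product at 90.6% available Cl: 7831 / 0.906 = 8643 g.

8.64 kg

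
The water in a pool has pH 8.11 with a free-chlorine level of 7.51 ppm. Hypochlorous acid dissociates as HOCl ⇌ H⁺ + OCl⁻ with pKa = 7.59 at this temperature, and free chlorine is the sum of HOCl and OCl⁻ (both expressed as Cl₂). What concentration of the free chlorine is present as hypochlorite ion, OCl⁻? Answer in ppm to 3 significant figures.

5.77 ppm

[OCl⁻]/[HOCl] = 10^(pH − pKa) = 10^(8.11 − 7.59) = 10^0.52 = 3.311.
Fraction as HOCl = 1 / (1 + 3.311) = 0.2319.
OCl⁻ = (1 − 0.2319) × 7.51 ppm = 5.768 ppm.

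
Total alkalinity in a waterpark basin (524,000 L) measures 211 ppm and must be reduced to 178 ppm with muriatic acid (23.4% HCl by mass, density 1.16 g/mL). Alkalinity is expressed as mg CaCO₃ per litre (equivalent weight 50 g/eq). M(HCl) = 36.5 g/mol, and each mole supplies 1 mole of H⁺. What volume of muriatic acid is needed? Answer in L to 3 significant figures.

Alkalinity to neutralize: (211 − 178) = 33 mg/L as CaCO₃ × 524,000 L = 17,290 g as CaCO₃.
Equivalents of H⁺ required: 17,290 ÷ 50 g/eq = 345.8 eq = 345.8 mol HCl.
Mass of HCl: 345.8 × 36.5 = 12,620 g.
Mass of 23.4% solution: 12,620 / 0.234 = 53,950 g.
Volume: 53,950 g ÷ 1.16 g/mL = 46,500 mL.

46.5 L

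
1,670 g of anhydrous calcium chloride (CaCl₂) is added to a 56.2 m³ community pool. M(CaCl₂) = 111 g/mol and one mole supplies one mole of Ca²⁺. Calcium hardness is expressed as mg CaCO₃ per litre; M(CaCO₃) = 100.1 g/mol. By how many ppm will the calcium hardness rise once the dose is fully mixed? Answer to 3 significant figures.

26.8 ppm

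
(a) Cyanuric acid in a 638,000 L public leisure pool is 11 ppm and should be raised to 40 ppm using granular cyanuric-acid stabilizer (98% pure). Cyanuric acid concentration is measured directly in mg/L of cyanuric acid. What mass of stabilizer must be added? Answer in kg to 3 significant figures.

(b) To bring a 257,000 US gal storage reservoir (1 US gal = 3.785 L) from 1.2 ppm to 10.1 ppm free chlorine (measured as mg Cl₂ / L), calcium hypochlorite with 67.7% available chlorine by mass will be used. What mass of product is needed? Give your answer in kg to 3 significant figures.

(a) CYA to add: (40 − 11) = 29 mg/L × 638,000 L = 18,500 g cyanuric acid.
(a) At 98% purity: 18,500 / 0.98 = 18,880 g product.

(b) Volume: 257,000 US gal × 3.785 L/gal = 972,745 L.
(b) Chlorine deficit: 10.1 − 1.2 = 8.9 ppm = 8.9 mg/L as Cl₂.
(b) Cl₂ equivalent needed: 8.9 mg/L × 972,745 L = 8,657,000 mg = 8657 g.
(b) Product at 67.7% available chlorine: 8657 / 0.677 = 12,790 g.

(a) 18.9 kg; (b) 12.8 kg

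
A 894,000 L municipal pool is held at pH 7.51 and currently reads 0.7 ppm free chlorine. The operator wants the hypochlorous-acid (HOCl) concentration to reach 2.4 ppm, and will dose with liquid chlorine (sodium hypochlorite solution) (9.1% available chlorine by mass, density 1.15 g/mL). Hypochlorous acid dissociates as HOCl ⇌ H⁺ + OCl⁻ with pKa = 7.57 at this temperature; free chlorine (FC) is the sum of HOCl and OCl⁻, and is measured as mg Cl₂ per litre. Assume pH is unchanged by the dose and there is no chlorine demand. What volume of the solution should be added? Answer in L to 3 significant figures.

[OCl⁻]/[HOCl] = 10^(pH − pKa) = 10^(7.51 − 7.57) = 0.871; fraction as HOCl = 1/(1 + 0.871) = 0.5345.
Free chlorine required for 2.4 ppm HOCl: 2.4 / 0.5345 = 4.49 ppm.
FC to add: 4.49 − 0.7 = 3.79 mg/L as Cl₂.
Cl₂ equivalent: 3.79 mg/L × 894,000 L = 3389 g.
Product at 9.1% available Cl: 3389 / 0.091 = 37,240 g.
Volume: 37,240 g ÷ 1.15 g/mL = 32,380 mL.

32.4 L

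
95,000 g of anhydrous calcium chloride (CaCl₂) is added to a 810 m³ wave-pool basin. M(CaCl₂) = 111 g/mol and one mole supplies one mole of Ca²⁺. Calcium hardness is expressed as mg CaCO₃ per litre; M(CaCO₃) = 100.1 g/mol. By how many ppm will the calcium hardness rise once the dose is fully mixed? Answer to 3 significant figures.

Volume: 810 m³ = 810,000 L.
Moles of Ca²⁺: 95,000 g ÷ 111 g/mol = 855.9 mol.
As CaCO₃: 855.9 mol × 100.1 g/mol = 85,670 g.
Rise: 85,670 g / 810,000 L × 1000 = 105.8 mg/L.

106 ppm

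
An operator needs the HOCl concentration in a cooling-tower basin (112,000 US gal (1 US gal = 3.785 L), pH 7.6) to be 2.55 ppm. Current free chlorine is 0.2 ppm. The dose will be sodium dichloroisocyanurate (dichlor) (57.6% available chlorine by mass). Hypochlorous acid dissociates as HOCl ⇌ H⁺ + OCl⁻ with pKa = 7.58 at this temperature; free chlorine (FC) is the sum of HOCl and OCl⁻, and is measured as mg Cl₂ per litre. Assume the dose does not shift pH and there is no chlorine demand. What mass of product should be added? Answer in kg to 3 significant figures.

3.69 kg

Volume: 112,000 US gal × 3.785 L/gal = 423,920 L.
[OCl⁻]/[HOCl] = 10^(pH − pKa) = 10^(7.6 − 7.58) = 1.047; fraction as HOCl = 1/(1 + 1.047) = 0.4885.
Free chlorine required for 2.55 ppm HOCl: 2.55 / 0.4885 = 5.22 ppm.
FC to add: 5.22 − 0.2 = 5.02 mg/L as Cl₂.
Cl₂ equivalent: 5.02 mg/L × 423,920 L = 2128 g.
Product at 57.6% available Cl: 2128 / 0.576 = 3695 g.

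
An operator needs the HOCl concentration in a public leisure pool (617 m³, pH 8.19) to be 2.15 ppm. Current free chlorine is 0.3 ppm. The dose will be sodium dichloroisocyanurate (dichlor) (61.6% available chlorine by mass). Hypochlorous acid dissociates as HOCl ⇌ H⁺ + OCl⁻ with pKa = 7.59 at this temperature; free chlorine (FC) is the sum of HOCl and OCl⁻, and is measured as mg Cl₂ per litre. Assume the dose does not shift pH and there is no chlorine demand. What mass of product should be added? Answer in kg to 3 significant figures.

10.4 kg

Volume: 617 m³ = 617,000 L.
[OCl⁻]/[HOCl] = 10^(pH − pKa) = 10^(8.19 − 7.59) = 3.981; fraction as HOCl = 1/(1 + 3.981) = 0.2008.
Free chlorine required for 2.15 ppm HOCl: 2.15 / 0.2008 = 10.71 ppm.
FC to add: 10.71 − 0.3 = 10.41 mg/L as Cl₂.
Cl₂ equivalent: 10.41 mg/L × 617,000 L = 6423 g.
Product at 61.6% available Cl: 6423 / 0.616 = 10,430 g.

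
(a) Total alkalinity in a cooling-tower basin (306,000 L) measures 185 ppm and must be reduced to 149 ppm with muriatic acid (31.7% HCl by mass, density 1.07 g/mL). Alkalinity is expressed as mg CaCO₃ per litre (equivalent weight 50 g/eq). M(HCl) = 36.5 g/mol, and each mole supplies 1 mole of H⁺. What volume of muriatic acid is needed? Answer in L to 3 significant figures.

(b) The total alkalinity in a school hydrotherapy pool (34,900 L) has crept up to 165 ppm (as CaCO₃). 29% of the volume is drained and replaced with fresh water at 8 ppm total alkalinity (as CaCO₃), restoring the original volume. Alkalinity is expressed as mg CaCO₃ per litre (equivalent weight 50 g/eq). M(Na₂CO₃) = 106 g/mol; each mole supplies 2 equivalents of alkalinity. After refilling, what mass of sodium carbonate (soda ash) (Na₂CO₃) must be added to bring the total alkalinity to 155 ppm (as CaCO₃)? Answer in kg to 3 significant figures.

(a) 23.7 L; (b) 1.31 kg

(a) Alkalinity to neutralize: (185 − 149) = 36 mg/L as CaCO₃ × 306,000 L = 11,020 g as CaCO₃.
(a) Equivalents of H⁺ required: 11,020 ÷ 50 g/eq = 220.3 eq = 220.3 mol HCl.
(a) Mass of HCl: 220.3 × 36.5 = 8042 g.
(a) Mass of 31.7% solution: 8042 / 0.317 = 25,370 g.
(a) Volume: 25,370 g ÷ 1.07 g/mL = 23,710 mL.

(b) After draining 29% and refilling: 165 × 0.71 + 8 × 0.29 = 119.47 ppm.
(b) Deficit to target: 155 − 119.47 = 35.53 mg/L.
(b) As CaCO₃: 35.53 mg/L × 34,900 L = 1240 g; ÷ 50 g/eq ÷ 2 = 12.4 mol Na₂CO₃.
(b) Mass: 12.4 × 106 = 1314 g.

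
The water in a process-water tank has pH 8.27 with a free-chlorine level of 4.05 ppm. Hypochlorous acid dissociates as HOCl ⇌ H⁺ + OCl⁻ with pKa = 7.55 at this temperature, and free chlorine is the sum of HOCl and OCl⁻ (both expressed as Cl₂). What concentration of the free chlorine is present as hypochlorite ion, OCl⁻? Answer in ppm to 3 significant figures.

3.40 ppm

[OCl⁻]/[HOCl] = 10^(pH − pKa) = 10^(8.27 − 7.55) = 10^0.72 = 5.248.
Fraction as HOCl = 1 / (1 + 5.248) = 0.16.
OCl⁻ = (1 − 0.16) × 4.05 ppm = 3.402 ppm.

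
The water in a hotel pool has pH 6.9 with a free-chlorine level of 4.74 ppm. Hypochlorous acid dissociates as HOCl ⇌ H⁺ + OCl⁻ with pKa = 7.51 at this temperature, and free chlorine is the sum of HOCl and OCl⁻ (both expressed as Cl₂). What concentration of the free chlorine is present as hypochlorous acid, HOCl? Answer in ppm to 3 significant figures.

[OCl⁻]/[HOCl] = 10^(pH − pKa) = 10^(6.9 − 7.51) = 10^-0.61 = 0.2455.
Fraction as HOCl = 1 / (1 + 0.2455) = 0.8029.
HOCl = 0.8029 × 4.74 ppm = 3.806 ppm.

3.81 ppm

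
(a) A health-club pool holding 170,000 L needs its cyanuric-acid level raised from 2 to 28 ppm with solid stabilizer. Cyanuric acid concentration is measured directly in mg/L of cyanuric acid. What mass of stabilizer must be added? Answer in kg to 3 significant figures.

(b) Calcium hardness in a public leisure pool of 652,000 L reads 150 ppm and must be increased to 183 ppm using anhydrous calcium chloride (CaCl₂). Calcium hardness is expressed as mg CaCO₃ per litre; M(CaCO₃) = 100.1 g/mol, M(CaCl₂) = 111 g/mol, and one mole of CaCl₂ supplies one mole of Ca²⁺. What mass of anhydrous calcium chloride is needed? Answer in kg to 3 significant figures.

(a) 4.42 kg; (b) 23.9 kg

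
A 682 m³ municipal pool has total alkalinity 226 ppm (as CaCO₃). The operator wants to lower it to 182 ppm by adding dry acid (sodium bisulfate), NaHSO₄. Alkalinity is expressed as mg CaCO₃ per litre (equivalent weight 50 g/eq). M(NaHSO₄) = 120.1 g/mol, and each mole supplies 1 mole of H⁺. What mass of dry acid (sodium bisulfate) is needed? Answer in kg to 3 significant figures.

72.1 kg

Volume: 682 m³ = 682,000 L.
Alkalinity to neutralize: (226 − 182) = 44 mg/L as CaCO₃ × 682,000 L = 30,010 g as CaCO₃.
Equivalents of H⁺ required: 30,010 ÷ 50 g/eq = 600.2 eq = 600.2 mol NaHSO₄.
Mass of NaHSO₄: 600.2 × 120.1 = 72,080 g.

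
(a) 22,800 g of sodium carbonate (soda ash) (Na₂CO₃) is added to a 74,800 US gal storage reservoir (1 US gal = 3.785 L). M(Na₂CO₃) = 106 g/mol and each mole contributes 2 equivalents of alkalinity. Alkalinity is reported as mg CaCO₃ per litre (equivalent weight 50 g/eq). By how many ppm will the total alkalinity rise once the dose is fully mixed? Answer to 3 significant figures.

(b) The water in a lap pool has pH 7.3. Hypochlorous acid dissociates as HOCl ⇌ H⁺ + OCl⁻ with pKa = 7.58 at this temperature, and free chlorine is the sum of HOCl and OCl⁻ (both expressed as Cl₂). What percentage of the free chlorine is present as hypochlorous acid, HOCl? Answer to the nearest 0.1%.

(a) 76.0 ppm; (b) 65.6%

(a) Volume: 74,800 US gal × 3.785 L/gal = 283,118 L.
(a) Moles of Na₂CO₃: 22,800 g ÷ 106 g/mol = 215.1 mol → 430.2 eq of alkalinity.
(a) As CaCO₃: 430.2 eq × 50 g/eq = 21,510 g.
(a) Rise: 21,510 g / 283,118 L × 1000 = 75.97 mg/L.

(b) [OCl⁻]/[HOCl] = 10^(pH − pKa) = 10^(7.3 − 7.58) = 10^-0.28 = 0.5248.
(b) Fraction as HOCl = 1 / (1 + 0.5248) = 0.6558.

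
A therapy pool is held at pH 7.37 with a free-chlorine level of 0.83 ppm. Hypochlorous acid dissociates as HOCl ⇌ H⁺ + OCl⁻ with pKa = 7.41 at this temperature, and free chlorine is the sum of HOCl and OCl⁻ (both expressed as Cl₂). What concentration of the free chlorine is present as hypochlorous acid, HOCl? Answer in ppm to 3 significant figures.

0.434 ppm

[OCl⁻]/[HOCl] = 10^(pH − pKa) = 10^(7.37 − 7.41) = 10^-0.04 = 0.912.
Fraction as HOCl = 1 / (1 + 0.912) = 0.523.
HOCl = 0.523 × 0.83 ppm = 0.4341 ppm.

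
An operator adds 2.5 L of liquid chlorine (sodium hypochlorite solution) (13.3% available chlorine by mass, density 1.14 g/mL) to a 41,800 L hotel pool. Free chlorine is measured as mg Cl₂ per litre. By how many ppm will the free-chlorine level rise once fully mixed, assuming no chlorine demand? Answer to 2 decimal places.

9.07 ppm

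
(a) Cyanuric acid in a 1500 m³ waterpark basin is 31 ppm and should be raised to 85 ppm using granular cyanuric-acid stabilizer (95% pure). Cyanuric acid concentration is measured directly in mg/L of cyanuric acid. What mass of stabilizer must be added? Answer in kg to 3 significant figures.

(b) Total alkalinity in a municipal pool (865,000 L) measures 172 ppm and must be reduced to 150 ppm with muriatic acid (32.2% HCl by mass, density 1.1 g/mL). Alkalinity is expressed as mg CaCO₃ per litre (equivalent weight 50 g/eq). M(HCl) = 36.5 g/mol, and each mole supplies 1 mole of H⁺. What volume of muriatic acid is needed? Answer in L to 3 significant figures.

(a) Volume: 1500 m³ = 1,500,000 L.
(a) CYA to add: (85 − 31) = 54 mg/L × 1,500,000 L = 81,000 g cyanuric acid.
(a) At 95% purity: 81,000 / 0.95 = 85,260 g product.

(b) Alkalinity to neutralize: (172 − 150) = 22 mg/L as CaCO₃ × 865,000 L = 19,030 g as CaCO₃.
(b) Equivalents of H⁺ required: 19,030 ÷ 50 g/eq = 380.6 eq = 380.6 mol HCl.
(b) Mass of HCl: 380.6 × 36.5 = 13,890 g.
(b) Mass of 32.2% solution: 13,890 / 0.322 = 43,140 g.
(b) Volume: 43,140 g ÷ 1.1 g/mL = 39,220 mL.

(a) 85.3 kg; (b) 39.2 L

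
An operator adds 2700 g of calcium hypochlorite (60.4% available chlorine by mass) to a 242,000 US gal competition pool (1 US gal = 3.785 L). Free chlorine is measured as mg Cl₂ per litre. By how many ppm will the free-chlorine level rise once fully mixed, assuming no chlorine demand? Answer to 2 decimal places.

1.78 ppm

Volume: 242,000 US gal × 3.785 L/gal = 915,970 L.
Available chlorine delivered: 2700 g × 0.604 = 1631 g as Cl₂.
Concentration rise: 1631 g / 915,970 L = 1.78 mg/L = 1.78 ppm.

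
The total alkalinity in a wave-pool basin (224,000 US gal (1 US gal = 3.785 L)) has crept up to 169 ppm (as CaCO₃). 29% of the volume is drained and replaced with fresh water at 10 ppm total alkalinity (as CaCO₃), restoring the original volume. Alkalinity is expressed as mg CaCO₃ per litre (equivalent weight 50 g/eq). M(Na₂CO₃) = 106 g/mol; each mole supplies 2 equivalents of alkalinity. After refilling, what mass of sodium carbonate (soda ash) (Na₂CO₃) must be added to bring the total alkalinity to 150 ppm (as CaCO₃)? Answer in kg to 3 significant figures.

Volume: 224,000 US gal × 3.785 L/gal = 847,840 L.
After draining 29% and refilling: 169 × 0.71 + 10 × 0.29 = 122.89 ppm.
Deficit to target: 150 − 122.89 = 27.11 mg/L.
As CaCO₃: 27.11 mg/L × 847,840 L = 22,980 g; ÷ 50 g/eq ÷ 2 = 229.8 mol Na₂CO₃.
Mass: 229.8 × 106 = 24,360 g.

24.4 kg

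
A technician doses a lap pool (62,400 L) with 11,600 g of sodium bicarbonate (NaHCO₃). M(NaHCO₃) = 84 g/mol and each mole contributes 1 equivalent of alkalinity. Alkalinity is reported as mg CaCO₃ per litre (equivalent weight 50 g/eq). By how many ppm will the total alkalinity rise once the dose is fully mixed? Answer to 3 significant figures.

Moles of NaHCO₃: 11,600 g ÷ 84 g/mol = 138.1 mol → 138.1 eq of alkalinity.
As CaCO₃: 138.1 eq × 50 g/eq = 6905 g.
Rise: 6905 g / 62,400 L × 1000 = 110.7 mg/L.

111 ppm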